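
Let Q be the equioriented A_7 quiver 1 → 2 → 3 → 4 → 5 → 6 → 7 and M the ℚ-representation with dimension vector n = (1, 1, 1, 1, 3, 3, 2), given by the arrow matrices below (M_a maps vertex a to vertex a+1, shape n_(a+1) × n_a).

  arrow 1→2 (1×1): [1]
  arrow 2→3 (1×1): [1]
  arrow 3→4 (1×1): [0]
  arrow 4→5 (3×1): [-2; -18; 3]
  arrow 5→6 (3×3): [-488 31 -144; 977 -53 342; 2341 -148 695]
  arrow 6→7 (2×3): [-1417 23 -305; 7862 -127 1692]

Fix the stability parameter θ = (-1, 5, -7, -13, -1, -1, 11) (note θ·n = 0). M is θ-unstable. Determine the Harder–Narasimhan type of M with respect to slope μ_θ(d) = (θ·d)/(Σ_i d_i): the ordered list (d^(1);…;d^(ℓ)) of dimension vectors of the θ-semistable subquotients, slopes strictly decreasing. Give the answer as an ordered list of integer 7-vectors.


Barcode: M ≅ I[1,3], I[4,7], I[5,6], I[5,7]. HN layers by μ_θ (3 steps, strictly decreasing):
  μ^(1)=11; μ^(2)=-1; μ^(3)=-13

((0, 0, 0, 0, 0, 0, 2); (1, 1, 1, 0, 3, 3, 0); (0, 0, 0, 1, 0, 0, 0))


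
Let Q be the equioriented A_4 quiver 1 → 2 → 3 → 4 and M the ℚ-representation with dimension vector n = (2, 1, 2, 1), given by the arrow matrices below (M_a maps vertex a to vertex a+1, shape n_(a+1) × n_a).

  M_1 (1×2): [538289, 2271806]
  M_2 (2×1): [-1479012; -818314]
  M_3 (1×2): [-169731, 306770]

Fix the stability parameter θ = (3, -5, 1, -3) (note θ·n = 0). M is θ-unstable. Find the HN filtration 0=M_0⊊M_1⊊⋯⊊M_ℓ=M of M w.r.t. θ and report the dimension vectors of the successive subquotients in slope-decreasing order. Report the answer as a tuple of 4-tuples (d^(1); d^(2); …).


Barcode: M ≅ I[1,1], I[1,4], I[3,3]. HN layers by μ_θ (3 steps, strictly decreasing):
  μ^(1)=3; μ^(2)=1; μ^(3)=-1

((1, 0, 0, 0); (0, 0, 1, 0); (1, 1, 1, 1))


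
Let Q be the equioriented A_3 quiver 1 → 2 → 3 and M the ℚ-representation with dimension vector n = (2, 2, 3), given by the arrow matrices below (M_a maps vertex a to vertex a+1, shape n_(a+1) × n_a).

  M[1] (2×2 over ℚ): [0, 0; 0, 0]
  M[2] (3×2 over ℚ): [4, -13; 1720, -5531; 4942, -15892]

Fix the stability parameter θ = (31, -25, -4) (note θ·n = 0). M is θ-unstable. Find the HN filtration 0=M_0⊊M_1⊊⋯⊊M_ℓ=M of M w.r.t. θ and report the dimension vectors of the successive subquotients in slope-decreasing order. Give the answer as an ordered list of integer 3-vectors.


Via rank(M_{q-1}∘⋯∘M_p): M ≅ I[1,1]^2, I[2,3]^2, I[3,3].
μ_θ-semistable layers: μ^(1)=31; μ^(2)=-4; μ^(3)=-25

((2, 0, 0); (0, 0, 3); (0, 2, 0))


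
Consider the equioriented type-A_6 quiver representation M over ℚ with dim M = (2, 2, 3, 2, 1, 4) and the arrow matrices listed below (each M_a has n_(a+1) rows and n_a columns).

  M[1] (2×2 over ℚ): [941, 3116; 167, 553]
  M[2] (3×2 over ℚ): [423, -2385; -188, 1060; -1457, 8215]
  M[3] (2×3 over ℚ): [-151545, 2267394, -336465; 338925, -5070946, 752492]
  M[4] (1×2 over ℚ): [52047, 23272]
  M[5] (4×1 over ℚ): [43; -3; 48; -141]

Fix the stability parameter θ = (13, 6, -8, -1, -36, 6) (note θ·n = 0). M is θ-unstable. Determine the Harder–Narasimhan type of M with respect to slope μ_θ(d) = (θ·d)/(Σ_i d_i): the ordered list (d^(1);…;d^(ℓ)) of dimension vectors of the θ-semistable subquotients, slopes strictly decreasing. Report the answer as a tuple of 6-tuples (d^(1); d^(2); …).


Barcode: M ≅ I[1,2], I[1,6], I[3,3], I[3,4], I[6,6]^3. HN layers by μ_θ (5 steps, strictly decreasing):
  μ^(1)=19/2; μ^(2)=6; μ^(3)=-1; μ^(4)=-26/5; μ^(5)=-8

((1, 1, 0, 0, 0, 0); (0, 0, 0, 0, 0, 4); (0, 0, 0, 1, 0, 0); (1, 1, 1, 1, 1, 0); (0, 0, 2, 0, 0, 0))


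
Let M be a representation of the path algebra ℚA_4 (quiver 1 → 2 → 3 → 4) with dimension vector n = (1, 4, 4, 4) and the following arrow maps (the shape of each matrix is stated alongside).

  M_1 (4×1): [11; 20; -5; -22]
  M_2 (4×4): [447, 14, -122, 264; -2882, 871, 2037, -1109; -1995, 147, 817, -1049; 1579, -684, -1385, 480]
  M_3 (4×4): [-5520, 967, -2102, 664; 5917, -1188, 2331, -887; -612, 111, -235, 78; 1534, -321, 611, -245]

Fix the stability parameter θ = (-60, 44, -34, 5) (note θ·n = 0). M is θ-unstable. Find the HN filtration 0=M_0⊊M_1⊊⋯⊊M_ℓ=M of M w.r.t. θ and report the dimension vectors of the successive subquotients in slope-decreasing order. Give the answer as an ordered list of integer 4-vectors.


Interval decomposition of M: I[1,4], I[2,4]^3.
HN type (ℓ=2): μ^(1)=5; μ^(2)=-60

((0, 4, 4, 4); (1, 0, 0, 0))


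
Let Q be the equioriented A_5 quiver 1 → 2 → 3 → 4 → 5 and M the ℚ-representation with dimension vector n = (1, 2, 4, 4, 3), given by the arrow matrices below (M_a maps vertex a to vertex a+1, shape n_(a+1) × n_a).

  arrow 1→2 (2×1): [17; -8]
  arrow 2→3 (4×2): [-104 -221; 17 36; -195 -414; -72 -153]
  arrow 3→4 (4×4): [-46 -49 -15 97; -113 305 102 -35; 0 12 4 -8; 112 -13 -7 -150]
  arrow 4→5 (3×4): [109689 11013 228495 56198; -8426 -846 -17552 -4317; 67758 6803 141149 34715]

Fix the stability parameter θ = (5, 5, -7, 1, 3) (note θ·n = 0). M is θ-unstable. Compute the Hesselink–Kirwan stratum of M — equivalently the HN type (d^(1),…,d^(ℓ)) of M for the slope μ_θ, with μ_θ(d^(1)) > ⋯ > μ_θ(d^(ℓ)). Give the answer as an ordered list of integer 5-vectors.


Barcode: M ≅ I[1,5], I[2,5], I[3,3], I[3,5], I[4,4]. HN layers by μ_θ (4 steps, strictly decreasing):
  μ^(1)=3; μ^(2)=1; μ^(3)=-1; μ^(4)=-7

((0, 0, 0, 0, 3); (1, 1, 1, 4, 0); (0, 1, 1, 0, 0); (0, 0, 2, 0, 0))


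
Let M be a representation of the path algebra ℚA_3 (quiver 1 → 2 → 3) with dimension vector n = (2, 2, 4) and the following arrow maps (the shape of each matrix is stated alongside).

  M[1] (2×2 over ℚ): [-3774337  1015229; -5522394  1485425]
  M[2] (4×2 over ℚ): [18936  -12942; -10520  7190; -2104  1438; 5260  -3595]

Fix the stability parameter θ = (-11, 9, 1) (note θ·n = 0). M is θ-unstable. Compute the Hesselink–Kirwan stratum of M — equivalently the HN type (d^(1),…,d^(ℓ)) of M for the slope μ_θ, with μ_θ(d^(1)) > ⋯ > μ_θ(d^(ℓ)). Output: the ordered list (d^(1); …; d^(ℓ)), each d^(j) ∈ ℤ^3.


Via rank(M_{q-1}∘⋯∘M_p): M ≅ I[1,2], I[1,3], I[3,3]^3.
μ_θ-semistable layers: μ^(1)=9; μ^(2)=5; μ^(3)=1; μ^(4)=-11

((0, 1, 0); (0, 1, 1); (0, 0, 3); (2, 0, 0))


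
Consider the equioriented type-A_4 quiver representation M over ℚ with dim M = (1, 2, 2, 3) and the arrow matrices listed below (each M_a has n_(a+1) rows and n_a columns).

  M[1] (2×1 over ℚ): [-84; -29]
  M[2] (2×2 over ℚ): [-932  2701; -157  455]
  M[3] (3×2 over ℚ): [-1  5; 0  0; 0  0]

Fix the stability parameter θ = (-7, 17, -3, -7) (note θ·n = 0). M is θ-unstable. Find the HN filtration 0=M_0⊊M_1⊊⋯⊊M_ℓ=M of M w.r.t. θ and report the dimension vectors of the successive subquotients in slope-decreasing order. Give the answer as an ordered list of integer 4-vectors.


Via rank(M_{q-1}∘⋯∘M_p): M ≅ I[1,4], I[2,3], I[4,4]^2.
μ_θ-semistable layers: μ^(1)=7; μ^(2)=7/3; μ^(3)=-7

((0, 1, 1, 0); (0, 1, 1, 1); (1, 0, 0, 2))


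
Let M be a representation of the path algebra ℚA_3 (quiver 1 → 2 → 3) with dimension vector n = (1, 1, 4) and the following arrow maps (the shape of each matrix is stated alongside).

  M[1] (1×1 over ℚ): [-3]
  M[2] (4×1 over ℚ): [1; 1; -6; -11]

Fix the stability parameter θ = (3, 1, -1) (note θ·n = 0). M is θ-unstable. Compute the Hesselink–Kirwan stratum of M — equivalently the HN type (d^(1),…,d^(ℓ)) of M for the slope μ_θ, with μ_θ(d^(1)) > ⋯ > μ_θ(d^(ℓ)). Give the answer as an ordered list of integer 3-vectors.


Barcode: M ≅ I[1,3], I[3,3]^3. HN layers by μ_θ (2 steps, strictly decreasing):
  μ^(1)=1; μ^(2)=-1

((1, 1, 1); (0, 0, 3))


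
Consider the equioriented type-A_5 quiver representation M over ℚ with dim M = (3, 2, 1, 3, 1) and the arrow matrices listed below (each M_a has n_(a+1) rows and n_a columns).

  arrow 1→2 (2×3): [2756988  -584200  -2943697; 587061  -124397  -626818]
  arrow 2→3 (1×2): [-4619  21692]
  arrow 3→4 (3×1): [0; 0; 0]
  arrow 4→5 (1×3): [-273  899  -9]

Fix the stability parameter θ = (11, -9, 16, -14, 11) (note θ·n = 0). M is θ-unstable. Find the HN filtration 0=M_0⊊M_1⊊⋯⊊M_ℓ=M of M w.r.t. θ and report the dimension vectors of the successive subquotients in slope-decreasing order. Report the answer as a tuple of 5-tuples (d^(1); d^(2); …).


Barcode: M ≅ I[1,1], I[1,2], I[1,3], I[4,4]^2, I[4,5]. HN layers by μ_θ (4 steps, strictly decreasing):
  μ^(1)=16; μ^(2)=11; μ^(3)=1; μ^(4)=-14

((0, 0, 1, 0, 0); (1, 0, 0, 0, 1); (2, 2, 0, 0, 0); (0, 0, 0, 3, 0))


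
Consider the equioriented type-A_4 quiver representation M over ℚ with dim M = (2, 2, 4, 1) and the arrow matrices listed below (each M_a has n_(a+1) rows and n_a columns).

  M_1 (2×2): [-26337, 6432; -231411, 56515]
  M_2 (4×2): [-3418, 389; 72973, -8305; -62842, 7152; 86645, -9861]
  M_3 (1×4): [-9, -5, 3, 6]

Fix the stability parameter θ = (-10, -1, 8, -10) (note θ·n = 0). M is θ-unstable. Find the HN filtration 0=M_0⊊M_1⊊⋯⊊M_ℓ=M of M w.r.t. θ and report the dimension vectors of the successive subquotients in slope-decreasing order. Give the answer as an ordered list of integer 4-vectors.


Via rank(M_{q-1}∘⋯∘M_p): M ≅ I[1,3], I[1,4], I[3,3]^2.
μ_θ-semistable layers: μ^(1)=8; μ^(2)=-1; μ^(3)=-10

((0, 0, 3, 0); (0, 2, 1, 1); (2, 0, 0, 0))


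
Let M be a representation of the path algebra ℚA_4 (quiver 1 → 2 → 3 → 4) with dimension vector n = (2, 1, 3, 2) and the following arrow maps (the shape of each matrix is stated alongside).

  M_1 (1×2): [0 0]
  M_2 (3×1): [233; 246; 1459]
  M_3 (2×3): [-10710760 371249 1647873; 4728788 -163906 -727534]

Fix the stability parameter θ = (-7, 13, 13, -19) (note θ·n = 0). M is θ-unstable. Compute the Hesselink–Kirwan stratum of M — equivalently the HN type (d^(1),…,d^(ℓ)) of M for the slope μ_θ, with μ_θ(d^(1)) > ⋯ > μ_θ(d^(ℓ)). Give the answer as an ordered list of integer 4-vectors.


Interval decomposition of M: I[1,1]^2, I[2,4], I[3,3], I[3,4].
HN type (ℓ=4): μ^(1)=13; μ^(2)=7/3; μ^(3)=-3; μ^(4)=-7

((0, 0, 1, 0); (0, 1, 1, 1); (0, 0, 1, 1); (2, 0, 0, 0))


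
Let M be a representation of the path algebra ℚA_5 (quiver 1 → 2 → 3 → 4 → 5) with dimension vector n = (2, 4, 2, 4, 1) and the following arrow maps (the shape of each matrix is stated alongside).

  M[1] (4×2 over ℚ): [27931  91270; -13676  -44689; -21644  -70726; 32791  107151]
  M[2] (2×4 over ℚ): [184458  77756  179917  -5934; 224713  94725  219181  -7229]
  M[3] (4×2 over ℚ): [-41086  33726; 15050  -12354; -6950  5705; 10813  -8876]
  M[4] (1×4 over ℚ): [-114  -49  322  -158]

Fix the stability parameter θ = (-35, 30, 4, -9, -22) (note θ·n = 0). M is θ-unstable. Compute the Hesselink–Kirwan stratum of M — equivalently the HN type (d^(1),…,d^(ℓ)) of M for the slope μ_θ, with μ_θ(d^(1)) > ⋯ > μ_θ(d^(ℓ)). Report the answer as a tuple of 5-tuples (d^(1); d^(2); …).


Interval decomposition of M: I[1,2]^2, I[2,4]^2, I[4,4], I[4,5].
HN type (ℓ=5): μ^(1)=30; μ^(2)=25/3; μ^(3)=-9; μ^(4)=-31/2; μ^(5)=-35

((0, 2, 0, 0, 0); (0, 2, 2, 2, 0); (0, 0, 0, 1, 0); (0, 0, 0, 1, 1); (2, 0, 0, 0, 0))


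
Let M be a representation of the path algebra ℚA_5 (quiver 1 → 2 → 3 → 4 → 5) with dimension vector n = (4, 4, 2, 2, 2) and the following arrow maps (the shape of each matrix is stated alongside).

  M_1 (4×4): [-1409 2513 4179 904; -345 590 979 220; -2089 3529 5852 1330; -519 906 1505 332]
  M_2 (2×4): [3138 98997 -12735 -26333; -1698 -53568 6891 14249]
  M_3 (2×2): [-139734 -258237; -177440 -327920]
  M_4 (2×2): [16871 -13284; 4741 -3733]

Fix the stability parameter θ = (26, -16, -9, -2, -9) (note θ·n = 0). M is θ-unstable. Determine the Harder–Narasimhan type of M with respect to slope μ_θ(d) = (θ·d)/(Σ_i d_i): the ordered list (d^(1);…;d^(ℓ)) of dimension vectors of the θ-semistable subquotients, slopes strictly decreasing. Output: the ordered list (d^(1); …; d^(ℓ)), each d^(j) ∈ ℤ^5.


Interval decomposition of M: I[1,1], I[1,2], I[1,3], I[1,5], I[2,2], I[4,5].
HN type (ℓ=6): μ^(1)=26; μ^(2)=5; μ^(3)=1/3; μ^(4)=-2; μ^(5)=-11/2; μ^(6)=-16

((1, 0, 0, 0, 0); (1, 1, 0, 0, 0); (1, 1, 1, 0, 0); (1, 1, 1, 1, 1); (0, 0, 0, 1, 1); (0, 1, 0, 0, 0))


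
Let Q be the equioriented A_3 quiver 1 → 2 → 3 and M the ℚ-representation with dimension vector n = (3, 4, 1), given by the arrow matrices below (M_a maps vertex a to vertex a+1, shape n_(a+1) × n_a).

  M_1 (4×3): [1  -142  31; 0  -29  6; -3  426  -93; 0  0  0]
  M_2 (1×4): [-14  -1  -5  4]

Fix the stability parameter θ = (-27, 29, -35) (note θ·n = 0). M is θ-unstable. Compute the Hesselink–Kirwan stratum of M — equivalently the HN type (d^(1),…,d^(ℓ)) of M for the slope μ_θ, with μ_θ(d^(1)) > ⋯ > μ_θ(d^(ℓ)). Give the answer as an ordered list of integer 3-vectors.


Interval decomposition of M: I[1,1], I[1,2], I[1,3], I[2,2]^2.
HN type (ℓ=3): μ^(1)=29; μ^(2)=-3; μ^(3)=-27

((0, 3, 0); (0, 1, 1); (3, 0, 0))


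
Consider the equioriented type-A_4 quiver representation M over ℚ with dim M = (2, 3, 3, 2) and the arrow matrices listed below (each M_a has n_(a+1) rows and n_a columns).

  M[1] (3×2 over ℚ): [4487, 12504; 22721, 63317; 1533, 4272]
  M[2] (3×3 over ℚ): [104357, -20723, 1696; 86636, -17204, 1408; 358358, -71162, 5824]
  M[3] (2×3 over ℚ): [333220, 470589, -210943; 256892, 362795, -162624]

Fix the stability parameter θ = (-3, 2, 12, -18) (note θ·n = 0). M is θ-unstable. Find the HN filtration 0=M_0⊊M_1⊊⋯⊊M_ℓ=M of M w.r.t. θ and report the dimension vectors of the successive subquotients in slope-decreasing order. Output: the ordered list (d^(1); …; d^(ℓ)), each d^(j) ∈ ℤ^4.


Barcode: M ≅ I[1,2], I[1,4], I[2,2], I[3,3], I[3,4]. HN layers by μ_θ (4 steps, strictly decreasing):
  μ^(1)=12; μ^(2)=2; μ^(3)=-4/3; μ^(4)=-3

((0, 0, 1, 0); (0, 2, 0, 0); (0, 1, 1, 1); (2, 0, 1, 1))


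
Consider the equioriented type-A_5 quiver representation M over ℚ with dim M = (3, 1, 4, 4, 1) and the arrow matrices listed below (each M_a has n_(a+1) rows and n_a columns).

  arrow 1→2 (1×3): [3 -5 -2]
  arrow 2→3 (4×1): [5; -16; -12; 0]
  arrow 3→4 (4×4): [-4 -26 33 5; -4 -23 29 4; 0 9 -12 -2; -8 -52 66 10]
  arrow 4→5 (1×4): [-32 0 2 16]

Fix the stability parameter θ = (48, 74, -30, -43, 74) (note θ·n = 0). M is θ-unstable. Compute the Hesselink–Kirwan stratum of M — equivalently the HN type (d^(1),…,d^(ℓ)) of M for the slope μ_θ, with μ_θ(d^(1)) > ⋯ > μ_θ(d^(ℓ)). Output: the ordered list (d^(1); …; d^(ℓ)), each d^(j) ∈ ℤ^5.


Barcode: M ≅ I[1,1]^2, I[1,3], I[3,4]^2, I[3,5], I[4,4]. HN layers by μ_θ (5 steps, strictly decreasing):
  μ^(1)=74; μ^(2)=48; μ^(3)=92/3; μ^(4)=-73/2; μ^(5)=-43

((0, 0, 0, 0, 1); (2, 0, 0, 0, 0); (1, 1, 1, 0, 0); (0, 0, 3, 3, 0); (0, 0, 0, 1, 0))


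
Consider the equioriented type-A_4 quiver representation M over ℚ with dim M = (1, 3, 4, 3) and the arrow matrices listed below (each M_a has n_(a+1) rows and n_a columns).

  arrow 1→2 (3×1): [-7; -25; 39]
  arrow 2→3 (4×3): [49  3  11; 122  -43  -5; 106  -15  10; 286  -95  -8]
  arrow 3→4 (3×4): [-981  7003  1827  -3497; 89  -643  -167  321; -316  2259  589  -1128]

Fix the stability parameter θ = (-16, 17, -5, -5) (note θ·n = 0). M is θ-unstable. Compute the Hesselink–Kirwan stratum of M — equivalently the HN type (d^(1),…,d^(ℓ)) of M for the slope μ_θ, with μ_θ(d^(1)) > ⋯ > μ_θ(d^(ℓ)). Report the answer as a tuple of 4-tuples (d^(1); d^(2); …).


Via rank(M_{q-1}∘⋯∘M_p): M ≅ I[1,4], I[2,3], I[2,4], I[3,4].
μ_θ-semistable layers: μ^(1)=6; μ^(2)=7/3; μ^(3)=-5; μ^(4)=-16

((0, 1, 1, 0); (0, 2, 2, 2); (0, 0, 1, 1); (1, 0, 0, 0))


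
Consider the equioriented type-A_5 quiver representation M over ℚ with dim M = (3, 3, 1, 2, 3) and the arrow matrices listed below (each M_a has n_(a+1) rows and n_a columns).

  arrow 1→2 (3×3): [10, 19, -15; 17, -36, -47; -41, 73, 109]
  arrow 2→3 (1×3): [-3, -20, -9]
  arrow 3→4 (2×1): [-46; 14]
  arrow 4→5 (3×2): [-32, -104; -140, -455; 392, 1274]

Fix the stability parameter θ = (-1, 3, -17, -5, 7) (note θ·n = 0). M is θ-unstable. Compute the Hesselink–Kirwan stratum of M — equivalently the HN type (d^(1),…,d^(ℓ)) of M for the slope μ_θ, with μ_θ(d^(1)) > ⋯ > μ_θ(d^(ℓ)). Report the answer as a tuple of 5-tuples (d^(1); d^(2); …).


Interval decomposition of M: I[1,2]^2, I[1,5], I[4,4], I[5,5]^2.
HN type (ℓ=4): μ^(1)=7; μ^(2)=3; μ^(3)=-1; μ^(4)=-5

((0, 0, 0, 0, 3); (0, 2, 0, 0, 0); (2, 0, 0, 0, 0); (1, 1, 1, 2, 0))


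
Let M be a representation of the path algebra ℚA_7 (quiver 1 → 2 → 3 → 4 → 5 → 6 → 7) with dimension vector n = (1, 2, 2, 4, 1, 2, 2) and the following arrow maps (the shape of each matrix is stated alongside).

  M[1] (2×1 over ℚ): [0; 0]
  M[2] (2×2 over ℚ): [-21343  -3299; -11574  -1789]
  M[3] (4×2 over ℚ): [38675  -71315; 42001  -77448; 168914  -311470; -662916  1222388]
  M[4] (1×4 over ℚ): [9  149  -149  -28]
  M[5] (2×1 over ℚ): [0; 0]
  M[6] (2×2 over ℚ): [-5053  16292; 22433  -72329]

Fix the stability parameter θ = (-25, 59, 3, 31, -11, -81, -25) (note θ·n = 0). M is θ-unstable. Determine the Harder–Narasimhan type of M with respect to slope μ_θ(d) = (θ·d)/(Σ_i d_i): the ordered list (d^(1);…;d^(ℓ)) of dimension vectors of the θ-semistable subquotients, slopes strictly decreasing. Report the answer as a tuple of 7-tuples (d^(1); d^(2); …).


Barcode: M ≅ I[1,1], I[2,4], I[2,5], I[4,4]^2, I[6,7]^2. HN layers by μ_θ (4 steps, strictly decreasing):
  μ^(1)=31; μ^(2)=41/2; μ^(3)=-25; μ^(4)=-81

((0, 1, 1, 3, 0, 0, 0); (0, 1, 1, 1, 1, 0, 0); (1, 0, 0, 0, 0, 0, 2); (0, 0, 0, 0, 0, 2, 0))


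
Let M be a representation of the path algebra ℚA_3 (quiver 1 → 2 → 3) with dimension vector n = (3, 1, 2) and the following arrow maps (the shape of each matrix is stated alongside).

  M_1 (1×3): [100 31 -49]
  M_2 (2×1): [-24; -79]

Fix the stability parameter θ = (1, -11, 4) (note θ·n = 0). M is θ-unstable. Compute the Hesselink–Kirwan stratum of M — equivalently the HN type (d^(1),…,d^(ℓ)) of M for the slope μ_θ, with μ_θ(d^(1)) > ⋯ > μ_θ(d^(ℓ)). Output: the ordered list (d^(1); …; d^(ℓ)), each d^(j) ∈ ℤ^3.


Interval decomposition of M: I[1,1]^2, I[1,3], I[3,3].
HN type (ℓ=3): μ^(1)=4; μ^(2)=1; μ^(3)=-5

((0, 0, 2); (2, 0, 0); (1, 1, 0))


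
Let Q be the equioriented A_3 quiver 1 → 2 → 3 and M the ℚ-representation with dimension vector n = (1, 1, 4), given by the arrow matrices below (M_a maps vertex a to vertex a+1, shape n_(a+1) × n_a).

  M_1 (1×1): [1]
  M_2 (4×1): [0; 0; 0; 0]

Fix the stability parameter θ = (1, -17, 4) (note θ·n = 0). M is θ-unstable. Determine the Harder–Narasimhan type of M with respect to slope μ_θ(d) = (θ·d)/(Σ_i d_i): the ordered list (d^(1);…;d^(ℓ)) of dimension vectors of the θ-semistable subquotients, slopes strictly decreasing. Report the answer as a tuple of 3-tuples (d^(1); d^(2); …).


Barcode: M ≅ I[1,2], I[3,3]^4. HN layers by μ_θ (2 steps, strictly decreasing):
  μ^(1)=4; μ^(2)=-8

((0, 0, 4); (1, 1, 0))


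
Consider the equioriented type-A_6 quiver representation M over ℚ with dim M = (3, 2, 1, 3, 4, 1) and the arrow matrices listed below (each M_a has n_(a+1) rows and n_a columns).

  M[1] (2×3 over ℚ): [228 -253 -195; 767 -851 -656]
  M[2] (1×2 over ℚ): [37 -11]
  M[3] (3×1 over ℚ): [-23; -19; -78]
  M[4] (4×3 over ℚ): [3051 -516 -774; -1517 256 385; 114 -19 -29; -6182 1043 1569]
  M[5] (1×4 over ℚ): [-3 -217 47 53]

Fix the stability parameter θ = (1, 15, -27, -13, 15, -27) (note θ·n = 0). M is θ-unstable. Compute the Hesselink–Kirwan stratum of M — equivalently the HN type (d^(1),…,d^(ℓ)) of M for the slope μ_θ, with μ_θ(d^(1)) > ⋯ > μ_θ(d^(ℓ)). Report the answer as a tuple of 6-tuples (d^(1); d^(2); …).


Barcode: M ≅ I[1,1], I[1,2], I[1,5], I[4,5], I[4,6], I[5,5]. HN layers by μ_θ (4 steps, strictly decreasing):
  μ^(1)=15; μ^(2)=1; μ^(3)=-6; μ^(4)=-13

((0, 1, 0, 0, 3, 0); (2, 0, 0, 0, 0, 0); (1, 1, 1, 1, 1, 1); (0, 0, 0, 2, 0, 0))


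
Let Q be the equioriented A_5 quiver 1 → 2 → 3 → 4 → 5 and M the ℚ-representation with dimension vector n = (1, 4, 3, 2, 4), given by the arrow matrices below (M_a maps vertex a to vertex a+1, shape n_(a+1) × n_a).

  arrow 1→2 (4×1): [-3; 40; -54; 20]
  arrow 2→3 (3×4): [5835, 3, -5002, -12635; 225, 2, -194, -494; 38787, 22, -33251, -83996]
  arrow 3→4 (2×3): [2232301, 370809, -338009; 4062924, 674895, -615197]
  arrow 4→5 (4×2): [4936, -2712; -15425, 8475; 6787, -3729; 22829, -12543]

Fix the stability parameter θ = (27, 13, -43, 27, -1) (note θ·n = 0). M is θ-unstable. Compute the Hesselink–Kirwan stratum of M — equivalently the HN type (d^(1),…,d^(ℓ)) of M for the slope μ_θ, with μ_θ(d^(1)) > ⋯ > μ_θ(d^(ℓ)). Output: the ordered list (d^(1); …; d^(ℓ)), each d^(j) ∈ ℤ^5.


Barcode: M ≅ I[1,5], I[2,2], I[2,3], I[2,4], I[5,5]^3. HN layers by μ_θ (4 steps, strictly decreasing):
  μ^(1)=27; μ^(2)=13; μ^(3)=-1; μ^(4)=-15

((0, 0, 0, 1, 0); (0, 1, 0, 1, 1); (1, 1, 1, 0, 3); (0, 2, 2, 0, 0))


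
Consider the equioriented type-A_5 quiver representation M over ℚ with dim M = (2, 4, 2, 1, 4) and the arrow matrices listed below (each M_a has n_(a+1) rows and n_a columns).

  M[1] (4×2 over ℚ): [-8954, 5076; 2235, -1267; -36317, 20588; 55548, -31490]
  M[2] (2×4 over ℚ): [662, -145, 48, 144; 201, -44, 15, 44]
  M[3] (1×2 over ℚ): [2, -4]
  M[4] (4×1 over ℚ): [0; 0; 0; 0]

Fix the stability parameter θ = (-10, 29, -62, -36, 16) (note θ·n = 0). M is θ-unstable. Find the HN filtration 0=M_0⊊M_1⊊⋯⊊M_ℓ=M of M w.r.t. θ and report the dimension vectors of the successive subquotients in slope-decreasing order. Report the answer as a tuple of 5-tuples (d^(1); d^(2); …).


Via rank(M_{q-1}∘⋯∘M_p): M ≅ I[1,3], I[1,4], I[2,2]^2, I[5,5]^4.
μ_θ-semistable layers: μ^(1)=29; μ^(2)=16; μ^(3)=-43/3; μ^(4)=-79/4

((0, 2, 0, 0, 0); (0, 0, 0, 0, 4); (1, 1, 1, 0, 0); (1, 1, 1, 1, 0))


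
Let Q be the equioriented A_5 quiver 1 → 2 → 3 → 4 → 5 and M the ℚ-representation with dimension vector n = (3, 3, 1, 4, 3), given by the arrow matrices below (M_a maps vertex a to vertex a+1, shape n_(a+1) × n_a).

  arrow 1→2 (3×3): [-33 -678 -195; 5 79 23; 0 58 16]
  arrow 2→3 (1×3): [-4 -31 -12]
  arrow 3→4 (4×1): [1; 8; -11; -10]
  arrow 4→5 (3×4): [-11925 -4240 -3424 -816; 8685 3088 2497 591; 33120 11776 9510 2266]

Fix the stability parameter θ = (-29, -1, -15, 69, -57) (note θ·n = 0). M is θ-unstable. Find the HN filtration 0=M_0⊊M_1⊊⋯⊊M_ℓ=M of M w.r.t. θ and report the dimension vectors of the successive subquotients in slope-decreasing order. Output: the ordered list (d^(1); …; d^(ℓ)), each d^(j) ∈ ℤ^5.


Via rank(M_{q-1}∘⋯∘M_p): M ≅ I[1,1], I[1,2], I[1,5], I[2,2], I[4,4]^2, I[4,5], I[5,5].
μ_θ-semistable layers: μ^(1)=69; μ^(2)=6; μ^(3)=-1; μ^(4)=-8; μ^(5)=-29; μ^(6)=-57

((0, 0, 0, 2, 0); (0, 0, 0, 2, 2); (0, 2, 0, 0, 0); (0, 1, 1, 0, 0); (3, 0, 0, 0, 0); (0, 0, 0, 0, 1))


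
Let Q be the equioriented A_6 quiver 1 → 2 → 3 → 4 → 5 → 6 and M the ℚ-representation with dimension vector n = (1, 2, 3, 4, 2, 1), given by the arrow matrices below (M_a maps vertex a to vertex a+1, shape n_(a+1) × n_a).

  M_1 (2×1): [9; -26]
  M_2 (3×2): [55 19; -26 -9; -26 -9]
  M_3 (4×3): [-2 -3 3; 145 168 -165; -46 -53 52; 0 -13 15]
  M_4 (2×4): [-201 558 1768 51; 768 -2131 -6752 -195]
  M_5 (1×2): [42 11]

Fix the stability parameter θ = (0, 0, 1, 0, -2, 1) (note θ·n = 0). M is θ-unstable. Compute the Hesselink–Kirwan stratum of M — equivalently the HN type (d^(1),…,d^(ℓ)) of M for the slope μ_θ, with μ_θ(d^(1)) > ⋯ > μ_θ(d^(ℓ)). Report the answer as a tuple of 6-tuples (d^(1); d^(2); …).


Via rank(M_{q-1}∘⋯∘M_p): M ≅ I[1,6], I[2,5], I[3,4], I[4,4].
μ_θ-semistable layers: μ^(1)=1; μ^(2)=1/2; μ^(3)=0; μ^(4)=-1/5; μ^(5)=-1/4

((0, 0, 0, 0, 0, 1); (0, 0, 1, 1, 0, 0); (0, 0, 0, 1, 0, 0); (1, 1, 1, 1, 1, 0); (0, 1, 1, 1, 1, 0))


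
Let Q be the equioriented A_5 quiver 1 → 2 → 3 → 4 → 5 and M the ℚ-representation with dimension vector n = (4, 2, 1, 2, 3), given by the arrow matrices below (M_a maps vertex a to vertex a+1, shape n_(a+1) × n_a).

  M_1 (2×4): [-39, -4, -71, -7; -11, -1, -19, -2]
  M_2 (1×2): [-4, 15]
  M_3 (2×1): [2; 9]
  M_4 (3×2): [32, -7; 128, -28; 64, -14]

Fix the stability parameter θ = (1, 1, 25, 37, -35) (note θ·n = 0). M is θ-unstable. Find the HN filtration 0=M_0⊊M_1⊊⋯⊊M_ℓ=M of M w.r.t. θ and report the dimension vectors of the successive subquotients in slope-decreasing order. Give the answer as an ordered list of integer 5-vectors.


Barcode: M ≅ I[1,1]^2, I[1,2], I[1,5], I[4,4], I[5,5]^2. HN layers by μ_θ (4 steps, strictly decreasing):
  μ^(1)=37; μ^(2)=9; μ^(3)=1; μ^(4)=-35

((0, 0, 0, 1, 0); (0, 0, 1, 1, 1); (4, 2, 0, 0, 0); (0, 0, 0, 0, 2))


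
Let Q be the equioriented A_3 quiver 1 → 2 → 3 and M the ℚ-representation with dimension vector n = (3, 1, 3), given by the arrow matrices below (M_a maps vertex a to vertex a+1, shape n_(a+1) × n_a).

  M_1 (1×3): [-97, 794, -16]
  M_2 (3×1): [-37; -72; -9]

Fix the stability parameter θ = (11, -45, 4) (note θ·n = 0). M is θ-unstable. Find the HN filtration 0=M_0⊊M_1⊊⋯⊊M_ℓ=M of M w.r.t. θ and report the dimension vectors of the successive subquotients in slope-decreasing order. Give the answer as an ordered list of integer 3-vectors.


Barcode: M ≅ I[1,1]^2, I[1,3], I[3,3]^2. HN layers by μ_θ (3 steps, strictly decreasing):
  μ^(1)=11; μ^(2)=4; μ^(3)=-17

((2, 0, 0); (0, 0, 3); (1, 1, 0))


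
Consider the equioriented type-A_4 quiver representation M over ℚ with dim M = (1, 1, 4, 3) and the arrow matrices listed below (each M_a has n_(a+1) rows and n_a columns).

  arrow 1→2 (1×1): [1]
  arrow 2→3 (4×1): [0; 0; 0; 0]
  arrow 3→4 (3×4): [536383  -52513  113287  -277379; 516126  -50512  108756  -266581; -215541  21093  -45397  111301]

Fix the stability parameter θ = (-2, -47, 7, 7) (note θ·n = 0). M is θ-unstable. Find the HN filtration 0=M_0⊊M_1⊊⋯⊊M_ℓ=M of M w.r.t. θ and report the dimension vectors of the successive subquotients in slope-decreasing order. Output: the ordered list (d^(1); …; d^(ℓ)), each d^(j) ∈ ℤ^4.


Barcode: M ≅ I[1,2], I[3,3], I[3,4]^3. HN layers by μ_θ (2 steps, strictly decreasing):
  μ^(1)=7; μ^(2)=-49/2

((0, 0, 4, 3); (1, 1, 0, 0))


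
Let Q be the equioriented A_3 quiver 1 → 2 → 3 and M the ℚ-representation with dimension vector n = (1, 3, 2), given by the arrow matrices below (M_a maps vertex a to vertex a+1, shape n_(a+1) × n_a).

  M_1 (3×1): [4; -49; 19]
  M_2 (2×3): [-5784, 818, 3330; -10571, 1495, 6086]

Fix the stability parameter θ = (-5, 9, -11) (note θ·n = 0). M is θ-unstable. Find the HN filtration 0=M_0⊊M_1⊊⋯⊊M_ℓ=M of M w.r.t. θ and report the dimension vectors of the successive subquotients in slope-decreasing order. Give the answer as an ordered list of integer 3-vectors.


Via rank(M_{q-1}∘⋯∘M_p): M ≅ I[1,3], I[2,2], I[2,3].
μ_θ-semistable layers: μ^(1)=9; μ^(2)=-1; μ^(3)=-5

((0, 1, 0); (0, 2, 2); (1, 0, 0))


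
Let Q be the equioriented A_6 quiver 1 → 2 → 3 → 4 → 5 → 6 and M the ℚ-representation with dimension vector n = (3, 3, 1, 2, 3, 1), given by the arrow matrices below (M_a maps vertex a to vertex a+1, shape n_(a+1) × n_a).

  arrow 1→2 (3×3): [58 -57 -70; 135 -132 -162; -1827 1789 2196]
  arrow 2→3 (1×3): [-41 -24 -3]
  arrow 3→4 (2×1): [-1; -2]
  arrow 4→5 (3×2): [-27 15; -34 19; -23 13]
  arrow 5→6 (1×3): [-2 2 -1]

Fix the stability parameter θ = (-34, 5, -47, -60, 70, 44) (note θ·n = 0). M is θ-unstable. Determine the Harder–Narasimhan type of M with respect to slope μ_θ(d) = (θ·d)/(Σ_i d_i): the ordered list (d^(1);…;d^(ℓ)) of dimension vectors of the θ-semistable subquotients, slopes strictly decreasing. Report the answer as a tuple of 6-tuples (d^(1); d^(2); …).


Via rank(M_{q-1}∘⋯∘M_p): M ≅ I[1,1], I[1,2], I[1,6], I[2,2], I[4,5], I[5,5].
μ_θ-semistable layers: μ^(1)=70; μ^(2)=57; μ^(3)=5; μ^(4)=-34; μ^(5)=-60

((0, 0, 0, 0, 2, 0); (0, 0, 0, 0, 1, 1); (0, 2, 0, 0, 0, 0); (3, 1, 1, 1, 0, 0); (0, 0, 0, 1, 0, 0))


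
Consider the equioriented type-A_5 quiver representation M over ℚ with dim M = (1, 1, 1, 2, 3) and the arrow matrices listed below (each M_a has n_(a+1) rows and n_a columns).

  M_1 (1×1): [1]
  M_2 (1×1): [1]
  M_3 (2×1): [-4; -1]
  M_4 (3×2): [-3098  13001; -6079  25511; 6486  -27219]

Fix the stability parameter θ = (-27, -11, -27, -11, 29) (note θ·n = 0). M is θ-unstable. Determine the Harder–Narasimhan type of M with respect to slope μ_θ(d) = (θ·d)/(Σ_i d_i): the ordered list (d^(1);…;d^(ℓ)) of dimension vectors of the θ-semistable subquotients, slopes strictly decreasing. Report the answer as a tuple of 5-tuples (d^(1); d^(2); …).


Barcode: M ≅ I[1,5], I[4,5], I[5,5]. HN layers by μ_θ (4 steps, strictly decreasing):
  μ^(1)=29; μ^(2)=-11; μ^(3)=-19; μ^(4)=-27

((0, 0, 0, 0, 3); (0, 0, 0, 2, 0); (0, 1, 1, 0, 0); (1, 0, 0, 0, 0))


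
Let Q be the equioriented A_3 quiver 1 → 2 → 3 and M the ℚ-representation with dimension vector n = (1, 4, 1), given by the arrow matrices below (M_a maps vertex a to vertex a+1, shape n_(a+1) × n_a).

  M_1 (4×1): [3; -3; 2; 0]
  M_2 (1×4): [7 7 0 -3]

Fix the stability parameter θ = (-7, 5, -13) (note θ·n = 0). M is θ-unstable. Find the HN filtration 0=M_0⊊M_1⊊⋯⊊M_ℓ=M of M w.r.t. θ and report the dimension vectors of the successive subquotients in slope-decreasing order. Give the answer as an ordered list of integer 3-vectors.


Barcode: M ≅ I[1,2], I[2,2]^2, I[2,3]. HN layers by μ_θ (3 steps, strictly decreasing):
  μ^(1)=5; μ^(2)=-4; μ^(3)=-7

((0, 3, 0); (0, 1, 1); (1, 0, 0))


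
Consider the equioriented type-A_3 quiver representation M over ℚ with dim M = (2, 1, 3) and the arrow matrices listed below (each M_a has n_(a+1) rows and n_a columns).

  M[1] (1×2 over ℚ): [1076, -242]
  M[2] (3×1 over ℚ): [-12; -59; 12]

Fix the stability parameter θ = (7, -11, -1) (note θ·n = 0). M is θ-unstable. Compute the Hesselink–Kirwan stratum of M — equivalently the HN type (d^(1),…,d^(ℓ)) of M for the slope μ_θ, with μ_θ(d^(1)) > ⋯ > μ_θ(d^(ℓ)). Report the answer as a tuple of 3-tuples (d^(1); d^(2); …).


Interval decomposition of M: I[1,1], I[1,3], I[3,3]^2.
HN type (ℓ=3): μ^(1)=7; μ^(2)=-1; μ^(3)=-2

((1, 0, 0); (0, 0, 3); (1, 1, 0))


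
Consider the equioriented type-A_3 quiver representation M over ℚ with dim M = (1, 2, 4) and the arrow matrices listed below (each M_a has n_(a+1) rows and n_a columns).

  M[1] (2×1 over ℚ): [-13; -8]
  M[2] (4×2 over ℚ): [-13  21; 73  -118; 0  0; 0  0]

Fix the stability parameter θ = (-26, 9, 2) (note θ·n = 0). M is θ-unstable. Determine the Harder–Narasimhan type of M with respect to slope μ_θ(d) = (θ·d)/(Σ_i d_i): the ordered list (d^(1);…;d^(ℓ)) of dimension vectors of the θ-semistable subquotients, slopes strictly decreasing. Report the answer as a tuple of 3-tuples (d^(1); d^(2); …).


Barcode: M ≅ I[1,3], I[2,3], I[3,3]^2. HN layers by μ_θ (3 steps, strictly decreasing):
  μ^(1)=11/2; μ^(2)=2; μ^(3)=-26

((0, 2, 2); (0, 0, 2); (1, 0, 0))


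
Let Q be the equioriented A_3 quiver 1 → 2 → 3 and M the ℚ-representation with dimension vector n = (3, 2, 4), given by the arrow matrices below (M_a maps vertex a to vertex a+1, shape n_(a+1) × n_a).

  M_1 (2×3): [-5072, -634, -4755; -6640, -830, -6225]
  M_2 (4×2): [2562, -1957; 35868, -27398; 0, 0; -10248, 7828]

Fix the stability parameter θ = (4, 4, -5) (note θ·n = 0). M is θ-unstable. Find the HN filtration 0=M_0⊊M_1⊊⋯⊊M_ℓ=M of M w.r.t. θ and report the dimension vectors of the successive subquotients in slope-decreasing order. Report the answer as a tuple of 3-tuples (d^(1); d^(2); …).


Barcode: M ≅ I[1,1]^2, I[1,3], I[2,2], I[3,3]^3. HN layers by μ_θ (3 steps, strictly decreasing):
  μ^(1)=4; μ^(2)=1; μ^(3)=-5

((2, 1, 0); (1, 1, 1); (0, 0, 3))


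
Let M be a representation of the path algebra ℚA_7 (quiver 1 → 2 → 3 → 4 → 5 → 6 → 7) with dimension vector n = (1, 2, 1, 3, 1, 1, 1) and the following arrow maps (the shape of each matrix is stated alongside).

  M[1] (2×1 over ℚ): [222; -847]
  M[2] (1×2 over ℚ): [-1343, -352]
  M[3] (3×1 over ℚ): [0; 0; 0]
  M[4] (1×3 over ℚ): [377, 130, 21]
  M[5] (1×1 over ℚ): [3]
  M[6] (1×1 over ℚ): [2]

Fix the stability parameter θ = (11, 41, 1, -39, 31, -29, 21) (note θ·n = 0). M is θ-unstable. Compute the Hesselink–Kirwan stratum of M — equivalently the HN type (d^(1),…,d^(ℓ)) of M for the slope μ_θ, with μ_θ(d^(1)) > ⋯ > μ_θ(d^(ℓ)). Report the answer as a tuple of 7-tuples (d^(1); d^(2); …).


Via rank(M_{q-1}∘⋯∘M_p): M ≅ I[1,3], I[2,2], I[4,4]^2, I[4,7].
μ_θ-semistable layers: μ^(1)=41; μ^(2)=21; μ^(3)=11; μ^(4)=1; μ^(5)=-39

((0, 1, 0, 0, 0, 0, 0); (0, 1, 1, 0, 0, 0, 1); (1, 0, 0, 0, 0, 0, 0); (0, 0, 0, 0, 1, 1, 0); (0, 0, 0, 3, 0, 0, 0))


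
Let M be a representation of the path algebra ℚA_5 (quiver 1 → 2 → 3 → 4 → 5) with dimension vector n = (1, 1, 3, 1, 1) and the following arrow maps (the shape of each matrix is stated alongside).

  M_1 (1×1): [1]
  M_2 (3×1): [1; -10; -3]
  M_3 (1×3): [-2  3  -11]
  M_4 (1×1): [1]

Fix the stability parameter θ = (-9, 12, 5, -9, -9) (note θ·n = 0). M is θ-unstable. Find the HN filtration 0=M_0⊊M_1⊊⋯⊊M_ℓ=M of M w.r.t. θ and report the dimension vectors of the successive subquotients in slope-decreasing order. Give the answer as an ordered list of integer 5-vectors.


Barcode: M ≅ I[1,5], I[3,3]^2. HN layers by μ_θ (3 steps, strictly decreasing):
  μ^(1)=5; μ^(2)=-1/4; μ^(3)=-9

((0, 0, 2, 0, 0); (0, 1, 1, 1, 1); (1, 0, 0, 0, 0))


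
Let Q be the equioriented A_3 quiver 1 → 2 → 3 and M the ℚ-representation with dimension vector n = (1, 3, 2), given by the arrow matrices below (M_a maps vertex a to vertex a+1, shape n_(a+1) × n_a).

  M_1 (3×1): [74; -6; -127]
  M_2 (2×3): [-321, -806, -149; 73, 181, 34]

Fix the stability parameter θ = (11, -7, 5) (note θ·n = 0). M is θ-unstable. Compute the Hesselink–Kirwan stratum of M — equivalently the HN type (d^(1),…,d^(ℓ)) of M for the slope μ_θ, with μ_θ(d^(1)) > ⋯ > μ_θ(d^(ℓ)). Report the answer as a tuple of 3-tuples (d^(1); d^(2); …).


Via rank(M_{q-1}∘⋯∘M_p): M ≅ I[1,3], I[2,2], I[2,3].
μ_θ-semistable layers: μ^(1)=5; μ^(2)=2; μ^(3)=-7

((0, 0, 2); (1, 1, 0); (0, 2, 0))


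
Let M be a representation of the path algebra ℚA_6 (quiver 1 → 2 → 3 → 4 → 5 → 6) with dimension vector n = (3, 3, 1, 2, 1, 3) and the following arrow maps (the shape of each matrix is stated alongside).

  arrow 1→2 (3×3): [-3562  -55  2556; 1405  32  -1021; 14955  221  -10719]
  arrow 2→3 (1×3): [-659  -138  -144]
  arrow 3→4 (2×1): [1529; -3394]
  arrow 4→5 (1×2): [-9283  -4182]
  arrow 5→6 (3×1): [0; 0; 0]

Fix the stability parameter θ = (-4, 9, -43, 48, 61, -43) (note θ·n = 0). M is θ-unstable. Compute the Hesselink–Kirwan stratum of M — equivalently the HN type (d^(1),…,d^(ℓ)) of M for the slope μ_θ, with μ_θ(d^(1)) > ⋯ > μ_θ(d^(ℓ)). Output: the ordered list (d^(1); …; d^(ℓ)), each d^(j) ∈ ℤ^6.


Interval decomposition of M: I[1,2]^2, I[1,5], I[4,4], I[6,6]^3.
HN type (ℓ=6): μ^(1)=61; μ^(2)=48; μ^(3)=9; μ^(4)=-4; μ^(5)=-38/3; μ^(6)=-43

((0, 0, 0, 0, 1, 0); (0, 0, 0, 2, 0, 0); (0, 2, 0, 0, 0, 0); (2, 0, 0, 0, 0, 0); (1, 1, 1, 0, 0, 0); (0, 0, 0, 0, 0, 3))


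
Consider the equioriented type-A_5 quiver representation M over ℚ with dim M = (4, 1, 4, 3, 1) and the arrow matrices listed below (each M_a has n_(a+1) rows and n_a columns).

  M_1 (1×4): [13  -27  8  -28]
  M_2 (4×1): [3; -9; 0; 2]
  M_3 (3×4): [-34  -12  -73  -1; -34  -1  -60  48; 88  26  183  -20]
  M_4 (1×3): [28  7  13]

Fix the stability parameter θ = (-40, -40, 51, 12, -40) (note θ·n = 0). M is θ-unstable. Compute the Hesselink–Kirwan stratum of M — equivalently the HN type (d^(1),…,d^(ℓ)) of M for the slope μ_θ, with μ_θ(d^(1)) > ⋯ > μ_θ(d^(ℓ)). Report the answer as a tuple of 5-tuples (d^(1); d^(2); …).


Interval decomposition of M: I[1,1]^3, I[1,5], I[3,3], I[3,4]^2.
HN type (ℓ=4): μ^(1)=51; μ^(2)=63/2; μ^(3)=23/3; μ^(4)=-40

((0, 0, 1, 0, 0); (0, 0, 2, 2, 0); (0, 0, 1, 1, 1); (4, 1, 0, 0, 0))


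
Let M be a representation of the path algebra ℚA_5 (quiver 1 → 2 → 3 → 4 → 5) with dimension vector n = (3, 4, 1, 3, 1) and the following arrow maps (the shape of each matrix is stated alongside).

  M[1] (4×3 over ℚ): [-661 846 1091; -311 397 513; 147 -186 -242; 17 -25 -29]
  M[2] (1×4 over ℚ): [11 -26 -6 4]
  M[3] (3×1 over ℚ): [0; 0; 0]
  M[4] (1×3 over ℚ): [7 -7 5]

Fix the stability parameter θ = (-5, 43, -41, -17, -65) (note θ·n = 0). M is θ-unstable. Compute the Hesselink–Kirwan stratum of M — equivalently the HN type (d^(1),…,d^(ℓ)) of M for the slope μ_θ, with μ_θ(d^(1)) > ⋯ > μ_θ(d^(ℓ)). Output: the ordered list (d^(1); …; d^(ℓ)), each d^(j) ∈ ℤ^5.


Via rank(M_{q-1}∘⋯∘M_p): M ≅ I[1,2]^2, I[1,3], I[2,2], I[4,4]^2, I[4,5].
μ_θ-semistable layers: μ^(1)=43; μ^(2)=1; μ^(3)=-5; μ^(4)=-17; μ^(5)=-41

((0, 3, 0, 0, 0); (0, 1, 1, 0, 0); (3, 0, 0, 0, 0); (0, 0, 0, 2, 0); (0, 0, 0, 1, 1))


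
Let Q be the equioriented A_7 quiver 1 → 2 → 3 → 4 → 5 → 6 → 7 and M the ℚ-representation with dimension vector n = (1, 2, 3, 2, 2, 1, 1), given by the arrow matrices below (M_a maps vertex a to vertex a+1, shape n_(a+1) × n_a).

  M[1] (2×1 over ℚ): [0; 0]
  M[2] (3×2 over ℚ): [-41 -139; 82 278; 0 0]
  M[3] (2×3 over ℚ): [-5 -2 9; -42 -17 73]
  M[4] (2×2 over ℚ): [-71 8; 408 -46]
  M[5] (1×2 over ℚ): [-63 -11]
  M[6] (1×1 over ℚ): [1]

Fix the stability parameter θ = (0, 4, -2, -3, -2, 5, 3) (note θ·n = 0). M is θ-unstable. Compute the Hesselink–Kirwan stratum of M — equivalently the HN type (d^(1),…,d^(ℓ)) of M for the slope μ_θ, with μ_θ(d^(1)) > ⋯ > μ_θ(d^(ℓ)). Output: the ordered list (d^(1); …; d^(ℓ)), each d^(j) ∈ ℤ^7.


Interval decomposition of M: I[1,1], I[2,2], I[2,7], I[3,3], I[3,5].
HN type (ℓ=5): μ^(1)=4; μ^(2)=0; μ^(3)=-3/4; μ^(4)=-2; μ^(5)=-5/2

((0, 1, 0, 0, 0, 1, 1); (1, 0, 0, 0, 0, 0, 0); (0, 1, 1, 1, 1, 0, 0); (0, 0, 1, 0, 1, 0, 0); (0, 0, 1, 1, 0, 0, 0))


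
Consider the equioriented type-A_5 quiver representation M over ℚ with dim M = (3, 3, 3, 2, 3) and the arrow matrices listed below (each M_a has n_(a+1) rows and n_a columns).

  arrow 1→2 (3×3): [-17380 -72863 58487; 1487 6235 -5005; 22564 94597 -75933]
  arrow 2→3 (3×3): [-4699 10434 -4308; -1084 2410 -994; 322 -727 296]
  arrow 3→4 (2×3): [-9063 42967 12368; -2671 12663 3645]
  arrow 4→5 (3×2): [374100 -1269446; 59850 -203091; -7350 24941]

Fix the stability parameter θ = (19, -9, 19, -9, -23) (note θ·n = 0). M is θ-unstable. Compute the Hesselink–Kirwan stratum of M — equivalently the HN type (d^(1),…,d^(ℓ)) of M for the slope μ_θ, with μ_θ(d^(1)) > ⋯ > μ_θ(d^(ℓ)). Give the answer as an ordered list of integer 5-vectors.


Via rank(M_{q-1}∘⋯∘M_p): M ≅ I[1,1], I[1,4], I[1,5], I[2,3], I[5,5]^2.
μ_θ-semistable layers: μ^(1)=19; μ^(2)=5; μ^(3)=-3/5; μ^(4)=-9; μ^(5)=-23

((1, 0, 1, 0, 0); (1, 1, 1, 1, 0); (1, 1, 1, 1, 1); (0, 1, 0, 0, 0); (0, 0, 0, 0, 2))
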